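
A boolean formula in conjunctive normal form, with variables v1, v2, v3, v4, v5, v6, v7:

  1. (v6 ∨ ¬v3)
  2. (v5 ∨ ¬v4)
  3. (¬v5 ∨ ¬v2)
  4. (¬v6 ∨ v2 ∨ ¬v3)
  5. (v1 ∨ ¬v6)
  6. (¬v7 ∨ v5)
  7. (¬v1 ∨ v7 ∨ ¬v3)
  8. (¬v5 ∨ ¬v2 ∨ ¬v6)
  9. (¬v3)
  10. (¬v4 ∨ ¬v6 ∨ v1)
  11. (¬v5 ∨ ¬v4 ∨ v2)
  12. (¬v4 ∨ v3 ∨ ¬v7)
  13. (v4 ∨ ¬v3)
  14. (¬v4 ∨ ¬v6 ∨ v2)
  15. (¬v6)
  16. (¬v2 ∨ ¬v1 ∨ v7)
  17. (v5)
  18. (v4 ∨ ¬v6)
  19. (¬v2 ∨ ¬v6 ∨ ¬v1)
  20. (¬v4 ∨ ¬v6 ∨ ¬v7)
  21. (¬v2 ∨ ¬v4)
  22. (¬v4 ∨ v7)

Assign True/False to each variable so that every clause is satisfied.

v1=False, v2=False, v3=False, v4=False, v5=True, v6=False, v7=False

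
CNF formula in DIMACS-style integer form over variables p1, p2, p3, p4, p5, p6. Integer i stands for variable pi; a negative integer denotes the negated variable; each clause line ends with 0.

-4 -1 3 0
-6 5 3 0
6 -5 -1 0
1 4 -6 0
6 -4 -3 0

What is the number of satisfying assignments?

32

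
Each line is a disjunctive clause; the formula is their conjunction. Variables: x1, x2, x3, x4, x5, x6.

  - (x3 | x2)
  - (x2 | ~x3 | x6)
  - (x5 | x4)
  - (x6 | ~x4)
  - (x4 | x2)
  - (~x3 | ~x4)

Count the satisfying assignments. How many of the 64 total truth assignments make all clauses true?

Case analysis on x4 and x2:
  x4=1, x2=1: remaining (x1,x3,x5,x6) ∈ {(0,0,0,1); (0,0,1,1); (1,0,0,1); (1,0,1,1)} — 4.
  x4=1, x2=0: a clause becomes empty — 0.
  x4=0, x2=1: forces x5=1; x1, x3, x6 free → 2^3 = 8.
  x4=0, x2=0: a clause becomes empty — 0.
Total: 4 + 0 + 8 + 0 = 12.

12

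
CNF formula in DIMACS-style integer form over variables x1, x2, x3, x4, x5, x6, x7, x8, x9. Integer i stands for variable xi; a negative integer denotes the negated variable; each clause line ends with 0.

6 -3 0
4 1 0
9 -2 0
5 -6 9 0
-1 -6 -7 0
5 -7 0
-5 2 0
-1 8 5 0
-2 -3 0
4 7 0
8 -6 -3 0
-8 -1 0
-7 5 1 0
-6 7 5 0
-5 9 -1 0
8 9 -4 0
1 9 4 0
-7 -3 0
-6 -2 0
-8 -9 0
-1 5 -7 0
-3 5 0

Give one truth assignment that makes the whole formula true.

Pure literal: x3 appears only negated; assign x3 = False.
Set x1 = True and propagate.
  then x8 is forced to False.
  then x5 is forced to True.
  then x2 is forced to True.
  then x9 is forced to True.
  then x6 is forced to False.
Try x4 = True.
x7 is now unconstrained; take x7 = False.
Every clause has at least one true literal under this assignment.

x1=T, x2=T, x3=F, x4=T, x5=T, x6=F, x7=F, x8=F, x9=T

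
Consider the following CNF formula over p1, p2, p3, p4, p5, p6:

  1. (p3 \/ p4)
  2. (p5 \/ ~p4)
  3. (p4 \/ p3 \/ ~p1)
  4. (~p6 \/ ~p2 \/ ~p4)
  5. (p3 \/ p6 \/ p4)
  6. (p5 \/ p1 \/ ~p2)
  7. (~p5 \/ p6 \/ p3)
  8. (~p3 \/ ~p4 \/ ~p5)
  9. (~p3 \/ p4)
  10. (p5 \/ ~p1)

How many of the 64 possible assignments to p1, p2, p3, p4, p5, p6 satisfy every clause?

2

Satisfying assignments:
  p1=F p2=F p3=F p4=T p5=T p6=T
  p1=T p2=F p3=F p4=T p5=T p6=T
That's 2 in total.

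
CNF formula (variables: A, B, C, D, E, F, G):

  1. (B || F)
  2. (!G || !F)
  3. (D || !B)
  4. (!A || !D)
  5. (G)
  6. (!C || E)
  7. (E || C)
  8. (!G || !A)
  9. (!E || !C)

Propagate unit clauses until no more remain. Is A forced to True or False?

False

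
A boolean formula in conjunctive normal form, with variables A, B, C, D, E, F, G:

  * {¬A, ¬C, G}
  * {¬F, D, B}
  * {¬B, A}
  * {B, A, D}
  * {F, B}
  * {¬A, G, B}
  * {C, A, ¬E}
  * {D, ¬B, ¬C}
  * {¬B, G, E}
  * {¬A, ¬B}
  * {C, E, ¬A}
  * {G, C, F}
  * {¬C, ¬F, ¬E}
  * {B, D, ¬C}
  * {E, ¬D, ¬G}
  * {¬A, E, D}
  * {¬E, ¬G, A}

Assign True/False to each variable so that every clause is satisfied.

A = False, B = False, C = True, D = True, E = False, F = True, G = False

Check each clause:
  1. {G, ¬C, ¬A} — ¬A is true.
  2. {B, D, ¬F} — D is true.
  3. {A, ¬B} — ¬B is true.
  4. {B, A, D} — D is true.
  5. {F, B} — F is true.
  6. {B, ¬A, G} — ¬A is true.
  7. {C, ¬E, A} — C is true.
  8. {¬C, D, ¬B} — D is true.
  9. {E, G, ¬B} — ¬B is true.
  10. {¬A, ¬B} — ¬A is true.
  11. {C, E, ¬A} — C is true.
  12. {F, C, G} — C is true.
  13. {¬F, ¬E, ¬C} — ¬E is true.
  14. {B, D, ¬C} — D is true.
  15. {¬G, ¬D, E} — ¬G is true.
  16. {E, D, ¬A} — D is true.
  17. {A, ¬G, ¬E} — ¬G is true.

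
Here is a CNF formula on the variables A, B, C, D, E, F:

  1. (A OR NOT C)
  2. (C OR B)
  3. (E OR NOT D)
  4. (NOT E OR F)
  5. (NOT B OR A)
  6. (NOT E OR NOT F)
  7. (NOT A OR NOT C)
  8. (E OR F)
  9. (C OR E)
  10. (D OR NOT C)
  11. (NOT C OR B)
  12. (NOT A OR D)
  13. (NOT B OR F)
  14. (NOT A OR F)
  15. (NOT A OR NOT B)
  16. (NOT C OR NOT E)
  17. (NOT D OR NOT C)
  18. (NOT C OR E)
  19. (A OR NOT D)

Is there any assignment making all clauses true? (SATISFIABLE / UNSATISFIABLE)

C = True:
  propagation gives A=True; an empty clause results — contradiction.
C = False:
  propagation gives B=True, A=True; an empty clause results — contradiction.
Every branch closes, so no satisfying assignment exists.

UNSATISFIABLE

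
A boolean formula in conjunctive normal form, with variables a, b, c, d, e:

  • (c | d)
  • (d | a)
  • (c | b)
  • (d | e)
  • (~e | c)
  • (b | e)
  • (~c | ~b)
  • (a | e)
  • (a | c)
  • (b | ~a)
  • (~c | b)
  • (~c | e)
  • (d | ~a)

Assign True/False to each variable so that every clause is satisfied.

a=1  b=1  c=0  d=1  e=0

Pure literal: d appears only positively; assign d = True.
Set a = True and propagate.
  then b is forced to True.
  then c is forced to False.
  then e is forced to False.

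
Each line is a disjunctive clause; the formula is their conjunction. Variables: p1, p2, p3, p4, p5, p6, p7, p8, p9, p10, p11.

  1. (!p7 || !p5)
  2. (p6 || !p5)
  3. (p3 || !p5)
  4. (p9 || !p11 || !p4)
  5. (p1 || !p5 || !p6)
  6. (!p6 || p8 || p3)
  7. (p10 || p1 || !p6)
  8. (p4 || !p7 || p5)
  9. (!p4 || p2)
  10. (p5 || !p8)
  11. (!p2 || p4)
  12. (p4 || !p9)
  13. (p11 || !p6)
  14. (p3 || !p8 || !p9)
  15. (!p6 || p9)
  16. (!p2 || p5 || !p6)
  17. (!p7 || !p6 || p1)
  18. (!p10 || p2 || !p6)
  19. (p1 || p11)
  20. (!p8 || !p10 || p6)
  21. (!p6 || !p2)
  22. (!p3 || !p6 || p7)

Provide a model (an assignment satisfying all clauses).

p1=F, p2=T, p3=T, p4=T, p5=F, p6=F, p7=T, p8=F, p9=T, p10=T, p11=T

Branch on p1: take p1 = False.
  then p11 is forced to True.
Branch on p2: take p2 = True.
  then p4 is forced to True.
  then p9 is forced to True.
  then p6 is forced to False.
  then p5 is forced to False.
  then p8 is forced to False.
p3, p7, p10 are now unconstrained; take p3 = True, p7 = True, p10 = True.
Every clause has at least one true literal under this assignment.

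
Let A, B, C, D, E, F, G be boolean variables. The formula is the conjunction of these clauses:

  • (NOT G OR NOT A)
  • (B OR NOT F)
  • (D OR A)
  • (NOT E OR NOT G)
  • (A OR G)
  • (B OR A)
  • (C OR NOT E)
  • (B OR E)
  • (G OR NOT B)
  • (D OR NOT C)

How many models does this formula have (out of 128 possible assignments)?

Satisfying assignments:
  A=0 B=1 C=0 D=1 E=0 F=0 G=1
  A=0 B=1 C=0 D=1 E=0 F=1 G=1
  A=0 B=1 C=1 D=1 E=0 F=0 G=1
  A=0 B=1 C=1 D=1 E=0 F=1 G=1
  A=1 B=0 C=1 D=1 E=1 F=0 G=0
That's 5 in total.

5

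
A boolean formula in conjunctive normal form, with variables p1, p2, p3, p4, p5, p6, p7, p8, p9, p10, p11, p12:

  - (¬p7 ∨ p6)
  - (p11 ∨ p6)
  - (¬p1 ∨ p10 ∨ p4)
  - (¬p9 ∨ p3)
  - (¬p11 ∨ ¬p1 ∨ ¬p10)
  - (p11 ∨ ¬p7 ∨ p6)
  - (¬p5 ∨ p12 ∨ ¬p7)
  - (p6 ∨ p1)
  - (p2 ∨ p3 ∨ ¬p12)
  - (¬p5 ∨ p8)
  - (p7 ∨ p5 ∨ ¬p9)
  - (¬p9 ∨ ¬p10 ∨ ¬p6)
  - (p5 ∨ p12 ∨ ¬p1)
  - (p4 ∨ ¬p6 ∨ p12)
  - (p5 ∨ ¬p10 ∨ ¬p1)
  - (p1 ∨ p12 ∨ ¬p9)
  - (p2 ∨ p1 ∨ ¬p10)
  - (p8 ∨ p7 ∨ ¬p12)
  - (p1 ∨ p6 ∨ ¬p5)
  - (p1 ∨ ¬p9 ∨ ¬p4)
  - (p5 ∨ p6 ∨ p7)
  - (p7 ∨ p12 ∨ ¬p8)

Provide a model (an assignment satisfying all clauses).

p1=1, p2=1, p3=0, p4=1, p5=1, p6=1, p7=0, p8=1, p9=0, p10=0, p11=0, p12=1

Check each clause:
  1. (p6 ∨ ¬p7) — ¬p7 is true.
  2. (p6 ∨ p11) — p6 is true.
  3. (p4 ∨ ¬p1 ∨ p10) — p4 is true.
  4. (¬p9 ∨ p3) — ¬p9 is true.
  5. (¬p1 ∨ ¬p10 ∨ ¬p11) — ¬p11 is true.
  6. (p6 ∨ p11 ∨ ¬p7) — ¬p7 is true.
  7. (¬p5 ∨ ¬p7 ∨ p12) — ¬p7 is true.
  8. (p1 ∨ p6) — p1 is true.
  9. (¬p12 ∨ p2 ∨ p3) — p2 is true.
  10. (¬p5 ∨ p8) — p8 is true.
  11. (p5 ∨ p7 ∨ ¬p9) — p5 is true.
  12. (¬p9 ∨ ¬p6 ∨ ¬p10) — ¬p10 is true.
  13. (p5 ∨ ¬p1 ∨ p12) — p12 is true.
  14. (p4 ∨ p12 ∨ ¬p6) — p12 is true.
  15. (p5 ∨ ¬p1 ∨ ¬p10) — p5 is true.
  16. (¬p9 ∨ p12 ∨ p1) — p1 is true.
  17. (p1 ∨ p2 ∨ ¬p10) — p1 is true.
  18. (¬p12 ∨ p7 ∨ p8) — p8 is true.
  19. (¬p5 ∨ p6 ∨ p1) — p1 is true.
  20. (p1 ∨ ¬p9 ∨ ¬p4) — p1 is true.
  21. (p7 ∨ p5 ∨ p6) — p5 is true.
  22. (p12 ∨ p7 ∨ ¬p8) — p12 is true.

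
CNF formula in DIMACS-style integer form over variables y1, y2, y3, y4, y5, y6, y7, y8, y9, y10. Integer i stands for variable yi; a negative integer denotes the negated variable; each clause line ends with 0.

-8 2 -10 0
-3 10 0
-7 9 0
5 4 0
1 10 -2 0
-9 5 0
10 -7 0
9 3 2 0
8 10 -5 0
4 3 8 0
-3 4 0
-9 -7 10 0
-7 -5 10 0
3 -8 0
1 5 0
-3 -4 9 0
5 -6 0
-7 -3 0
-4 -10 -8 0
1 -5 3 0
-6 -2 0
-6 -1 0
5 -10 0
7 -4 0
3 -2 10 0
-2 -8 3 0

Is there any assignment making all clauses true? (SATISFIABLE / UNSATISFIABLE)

y6 occurs only negated in the remaining clauses — set y6 = False.
Try y1 = True.
Branch on y2: take y2 = True.
Set y3 = False and propagate.
  then y8 is forced to False.
  then y4 is forced to True.
  then y7 is forced to True.
  then y9 is forced to True.
  then y5 is forced to True.
  then y10 is forced to True.
Every clause has at least one true literal under this assignment.
So y1=True, y2=True, y3=False, y4=True, y5=True, y6=False, y7=True, y8=False, y9=True, y10=True is a satisfying assignment.

SATISFIABLE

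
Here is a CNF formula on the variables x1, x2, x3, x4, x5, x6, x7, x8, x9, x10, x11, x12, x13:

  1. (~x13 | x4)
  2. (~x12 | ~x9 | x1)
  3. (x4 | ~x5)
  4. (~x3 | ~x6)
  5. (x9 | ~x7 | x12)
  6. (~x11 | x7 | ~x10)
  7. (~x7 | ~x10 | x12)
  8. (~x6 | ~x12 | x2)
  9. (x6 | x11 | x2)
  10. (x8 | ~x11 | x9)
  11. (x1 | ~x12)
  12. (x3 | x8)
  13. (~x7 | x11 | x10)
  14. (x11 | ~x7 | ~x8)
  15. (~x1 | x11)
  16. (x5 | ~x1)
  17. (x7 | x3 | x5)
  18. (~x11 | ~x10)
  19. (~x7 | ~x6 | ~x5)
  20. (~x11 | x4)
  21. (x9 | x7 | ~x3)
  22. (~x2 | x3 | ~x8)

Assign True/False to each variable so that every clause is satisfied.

Pure literal: x13 appears only negated; assign x13 = False.
Try x1 = False.
  then x12 is forced to False.
The remaining clauses are satisfied by x2 = True, x3 = True, x4 = False, x5 = False, x6 = False, x7 = False, x8 = True, x9 = True, x10 = False, x11 = False.

x1=0, x2=1, x3=1, x4=0, x5=0, x6=0, x7=0, x8=1, x9=1, x10=0, x11=0, x12=0, x13=0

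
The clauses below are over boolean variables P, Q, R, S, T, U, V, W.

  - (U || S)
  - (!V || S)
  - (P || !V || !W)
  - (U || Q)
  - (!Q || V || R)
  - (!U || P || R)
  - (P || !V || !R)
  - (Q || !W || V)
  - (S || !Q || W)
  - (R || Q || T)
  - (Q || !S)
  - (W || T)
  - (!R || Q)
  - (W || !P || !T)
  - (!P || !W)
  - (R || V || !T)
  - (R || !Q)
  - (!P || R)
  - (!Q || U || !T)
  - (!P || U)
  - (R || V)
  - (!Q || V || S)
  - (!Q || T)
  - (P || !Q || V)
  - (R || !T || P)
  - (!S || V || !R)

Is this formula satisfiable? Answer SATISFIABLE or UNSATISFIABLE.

UNSATISFIABLE

Q = True:
  V = True:
    propagation gives S=True, P=True, W=True; an empty clause results — contradiction.
  V = False:
    propagation gives S=True; an empty clause results — contradiction.
Q = False:
  propagation gives U=True, S=False, V=False, W=False; an empty clause results — contradiction.
Every branch closes, so no satisfying assignment exists.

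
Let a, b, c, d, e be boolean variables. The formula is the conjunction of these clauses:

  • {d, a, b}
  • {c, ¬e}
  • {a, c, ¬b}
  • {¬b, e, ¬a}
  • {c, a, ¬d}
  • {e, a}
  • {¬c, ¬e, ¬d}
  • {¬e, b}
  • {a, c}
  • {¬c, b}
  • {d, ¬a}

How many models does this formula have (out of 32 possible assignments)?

2

Satisfying assignments:
  a=F b=T c=T d=F e=T
  a=T b=F c=F d=T e=F
Count: 2.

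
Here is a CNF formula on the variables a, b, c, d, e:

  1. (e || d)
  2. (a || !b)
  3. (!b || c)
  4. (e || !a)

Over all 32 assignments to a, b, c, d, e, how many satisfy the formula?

12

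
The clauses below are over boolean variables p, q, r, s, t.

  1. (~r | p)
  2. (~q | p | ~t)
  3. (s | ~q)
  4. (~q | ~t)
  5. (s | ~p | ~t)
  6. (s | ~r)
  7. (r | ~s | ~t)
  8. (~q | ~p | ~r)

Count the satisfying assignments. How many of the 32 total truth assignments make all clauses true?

Case analysis on p and q:
  p=T, q=T: remaining (r,s,t) ∈ {(F,T,F)} — 1.
  p=T, q=F: remaining (r,s,t) ∈ {(F,F,F); (F,T,F); (T,T,F); (T,T,T)} — 4.
  p=F, q=T: remaining (r,s,t) ∈ {(F,T,F)} — 1.
  p=F, q=F: remaining (r,s,t) ∈ {(F,F,F); (F,F,T); (F,T,F)} — 3.
Total: 1 + 4 + 1 + 3 = 9.

9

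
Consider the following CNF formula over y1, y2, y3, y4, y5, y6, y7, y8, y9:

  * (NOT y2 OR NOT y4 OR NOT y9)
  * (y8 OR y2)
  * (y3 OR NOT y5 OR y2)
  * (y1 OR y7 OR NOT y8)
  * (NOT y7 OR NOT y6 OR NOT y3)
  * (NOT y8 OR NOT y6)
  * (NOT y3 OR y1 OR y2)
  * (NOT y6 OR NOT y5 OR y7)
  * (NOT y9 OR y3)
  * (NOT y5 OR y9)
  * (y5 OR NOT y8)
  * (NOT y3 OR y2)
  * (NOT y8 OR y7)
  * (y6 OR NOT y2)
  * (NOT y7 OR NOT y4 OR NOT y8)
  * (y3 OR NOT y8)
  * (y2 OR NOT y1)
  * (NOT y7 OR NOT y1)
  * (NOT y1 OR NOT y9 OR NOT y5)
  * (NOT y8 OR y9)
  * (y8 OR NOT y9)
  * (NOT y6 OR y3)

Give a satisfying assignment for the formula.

y1=1, y2=1, y3=1, y4=0, y5=0, y6=1, y7=0, y8=0, y9=0

Check each clause:
  1. (NOT y4 OR NOT y9 OR NOT y2) — NOT y4 is true.
  2. (y2 OR y8) — y2 is true.
  3. (NOT y5 OR y2 OR y3) — y2 is true.
  4. (NOT y8 OR y7 OR y1) — NOT y8 is true.
  5. (NOT y3 OR NOT y7 OR NOT y6) — NOT y7 is true.
  6. (NOT y8 OR NOT y6) — NOT y8 is true.
  7. (y1 OR y2 OR NOT y3) — y1 is true.
  8. (NOT y6 OR y7 OR NOT y5) — NOT y5 is true.
  9. (y3 OR NOT y9) — y3 is true.
  10. (y9 OR NOT y5) — NOT y5 is true.
  11. (y5 OR NOT y8) — NOT y8 is true.
  12. (NOT y3 OR y2) — y2 is true.
  13. (NOT y8 OR y7) — NOT y8 is true.
  14. (y6 OR NOT y2) — y6 is true.
  15. (NOT y7 OR NOT y8 OR NOT y4) — NOT y8 is true.
  16. (NOT y8 OR y3) — NOT y8 is true.
  17. (NOT y1 OR y2) — y2 is true.
  18. (NOT y7 OR NOT y1) — NOT y7 is true.
  19. (NOT y1 OR NOT y5 OR NOT y9) — NOT y5 is true.
  20. (y9 OR NOT y8) — NOT y8 is true.
  21. (NOT y9 OR y8) — NOT y9 is true.
  22. (y3 OR NOT y6) — y3 is true.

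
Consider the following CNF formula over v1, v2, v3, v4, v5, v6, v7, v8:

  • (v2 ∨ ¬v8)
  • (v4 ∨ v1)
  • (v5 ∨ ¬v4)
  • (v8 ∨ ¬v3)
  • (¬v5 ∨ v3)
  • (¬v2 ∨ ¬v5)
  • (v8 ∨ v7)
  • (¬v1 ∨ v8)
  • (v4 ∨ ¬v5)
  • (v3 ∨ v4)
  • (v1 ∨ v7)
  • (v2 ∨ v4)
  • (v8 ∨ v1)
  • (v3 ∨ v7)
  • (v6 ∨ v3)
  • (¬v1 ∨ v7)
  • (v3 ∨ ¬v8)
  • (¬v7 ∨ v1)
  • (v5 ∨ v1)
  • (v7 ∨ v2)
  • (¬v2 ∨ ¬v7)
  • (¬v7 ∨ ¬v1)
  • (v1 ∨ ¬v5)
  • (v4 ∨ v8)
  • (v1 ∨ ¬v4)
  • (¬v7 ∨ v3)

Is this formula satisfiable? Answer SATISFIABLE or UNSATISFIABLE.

v1 = True:
  propagation gives v8=True, v2=True, v5=False, v4=False; an empty clause results — contradiction.
v1 = False:
  propagation gives v4=True; an empty clause results — contradiction.
Every branch closes, so no satisfying assignment exists.

UNSATISFIABLE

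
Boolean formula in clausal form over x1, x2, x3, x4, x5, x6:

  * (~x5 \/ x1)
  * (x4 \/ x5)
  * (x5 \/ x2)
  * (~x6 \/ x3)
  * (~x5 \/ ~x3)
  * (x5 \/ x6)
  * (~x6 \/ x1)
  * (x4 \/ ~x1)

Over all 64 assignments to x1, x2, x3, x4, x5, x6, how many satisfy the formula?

The models are:
  x1=1 x2=0 x3=0 x4=1 x5=1 x6=0
  x1=1 x2=1 x3=0 x4=1 x5=1 x6=0
  x1=1 x2=1 x3=1 x4=1 x5=0 x6=1
That's 3 in total.

3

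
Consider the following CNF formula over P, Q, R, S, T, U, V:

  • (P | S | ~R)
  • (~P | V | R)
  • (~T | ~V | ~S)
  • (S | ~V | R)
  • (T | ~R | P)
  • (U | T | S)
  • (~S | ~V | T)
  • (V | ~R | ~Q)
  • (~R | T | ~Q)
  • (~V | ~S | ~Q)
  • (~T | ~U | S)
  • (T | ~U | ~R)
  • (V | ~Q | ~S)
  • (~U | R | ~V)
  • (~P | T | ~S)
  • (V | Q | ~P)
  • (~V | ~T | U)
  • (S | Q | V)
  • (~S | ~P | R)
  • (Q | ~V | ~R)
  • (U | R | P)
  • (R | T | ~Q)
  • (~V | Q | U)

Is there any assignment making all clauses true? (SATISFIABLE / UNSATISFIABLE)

SATISFIABLE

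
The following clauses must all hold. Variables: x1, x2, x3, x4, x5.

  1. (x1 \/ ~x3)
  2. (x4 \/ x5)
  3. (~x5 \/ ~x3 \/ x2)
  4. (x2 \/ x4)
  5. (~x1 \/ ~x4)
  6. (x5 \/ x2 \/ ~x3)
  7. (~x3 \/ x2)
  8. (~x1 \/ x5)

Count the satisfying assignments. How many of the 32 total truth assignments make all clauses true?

7

Case analysis on x2 and x3:
  x2=1, x3=1: remaining (x1,x4,x5) ∈ {(1,0,1)} — 1.
  x2=1, x3=0: remaining (x1,x4,x5) ∈ {(0,0,1); (0,1,0); (0,1,1); (1,0,1)} — 4.
  x2=0, x3=1: a clause becomes empty — 0.
  x2=0, x3=0: remaining (x1,x4,x5) ∈ {(0,1,0); (0,1,1)} — 2.
Total: 1 + 4 + 0 + 2 = 7.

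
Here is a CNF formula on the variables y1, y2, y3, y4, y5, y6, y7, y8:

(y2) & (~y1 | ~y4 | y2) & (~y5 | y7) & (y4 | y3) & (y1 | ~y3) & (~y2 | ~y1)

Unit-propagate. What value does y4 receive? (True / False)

True

(y2) stands alone — y2 = True.
(~y1 | ~y2) with y2 = True leaves only ~y1, so y1 = False.
(~y3 | y1): since y1 = False, the clause reduces to (~y3). y3 = False.
In (y3 | y4), y3 is now false; y4 must hold, so y4 = True.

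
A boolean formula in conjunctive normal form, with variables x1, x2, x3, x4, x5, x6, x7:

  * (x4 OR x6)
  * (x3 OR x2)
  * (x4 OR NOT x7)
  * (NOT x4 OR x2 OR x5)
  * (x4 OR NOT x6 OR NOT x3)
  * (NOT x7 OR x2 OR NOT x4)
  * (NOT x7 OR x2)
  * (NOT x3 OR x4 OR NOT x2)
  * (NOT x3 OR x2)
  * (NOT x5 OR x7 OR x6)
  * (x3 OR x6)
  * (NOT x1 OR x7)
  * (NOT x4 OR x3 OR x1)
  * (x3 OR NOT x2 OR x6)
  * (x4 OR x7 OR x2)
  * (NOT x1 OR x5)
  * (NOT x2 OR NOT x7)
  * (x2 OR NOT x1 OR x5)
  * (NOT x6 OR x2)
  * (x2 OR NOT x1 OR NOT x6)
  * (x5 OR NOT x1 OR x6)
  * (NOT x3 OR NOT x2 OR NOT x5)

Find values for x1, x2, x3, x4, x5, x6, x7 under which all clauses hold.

Branch on x1: take x1 = False.
The remaining clauses are satisfied by x2 = True, x3 = False, x4 = False, x5 = True, x6 = True, x7 = False.
Every clause has at least one true literal under this assignment.

x1=0, x2=1, x3=0, x4=0, x5=1, x6=1, x7=0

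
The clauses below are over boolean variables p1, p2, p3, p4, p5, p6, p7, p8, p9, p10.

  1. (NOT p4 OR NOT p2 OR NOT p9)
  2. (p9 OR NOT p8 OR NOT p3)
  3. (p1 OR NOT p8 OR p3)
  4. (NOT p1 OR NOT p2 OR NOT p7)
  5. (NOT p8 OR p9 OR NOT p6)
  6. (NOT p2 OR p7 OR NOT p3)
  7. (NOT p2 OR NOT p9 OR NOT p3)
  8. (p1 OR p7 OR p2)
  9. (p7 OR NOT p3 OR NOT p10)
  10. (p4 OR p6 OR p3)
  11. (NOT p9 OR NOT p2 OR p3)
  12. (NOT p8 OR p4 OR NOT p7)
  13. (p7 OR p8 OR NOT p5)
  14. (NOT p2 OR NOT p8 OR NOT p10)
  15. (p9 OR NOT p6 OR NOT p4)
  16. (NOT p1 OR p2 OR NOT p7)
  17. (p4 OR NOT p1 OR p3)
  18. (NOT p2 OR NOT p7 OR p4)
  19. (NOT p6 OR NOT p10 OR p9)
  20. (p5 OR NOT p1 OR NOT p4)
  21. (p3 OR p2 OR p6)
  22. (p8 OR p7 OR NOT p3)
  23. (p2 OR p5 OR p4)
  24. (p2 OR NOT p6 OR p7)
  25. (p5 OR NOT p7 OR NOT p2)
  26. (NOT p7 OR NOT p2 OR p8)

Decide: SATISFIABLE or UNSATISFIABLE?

SATISFIABLE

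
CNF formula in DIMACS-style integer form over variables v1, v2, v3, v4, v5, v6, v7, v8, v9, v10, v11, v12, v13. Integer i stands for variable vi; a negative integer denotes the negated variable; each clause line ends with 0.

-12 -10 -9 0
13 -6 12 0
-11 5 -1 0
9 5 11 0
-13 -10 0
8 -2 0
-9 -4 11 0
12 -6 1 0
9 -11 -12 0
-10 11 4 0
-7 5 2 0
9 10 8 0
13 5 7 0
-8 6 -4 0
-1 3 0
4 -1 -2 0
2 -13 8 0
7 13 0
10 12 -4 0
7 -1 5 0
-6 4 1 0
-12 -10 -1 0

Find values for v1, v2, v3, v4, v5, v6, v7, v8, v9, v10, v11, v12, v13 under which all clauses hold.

v1=T, v2=F, v3=T, v4=F, v5=T, v6=F, v7=F, v8=T, v9=T, v10=F, v11=T, v12=F, v13=T

Pure literal: v3 appears only positively; assign v3 = True.
v5 occurs only positively in the remaining clauses — set v5 = True.
Set v1 = True and propagate.
For the remaining variables, v2 = False, v4 = False, v6 = False, v7 = False, v8 = True, v9 = True, v10 = False, v11 = True, v12 = False, v13 = True works.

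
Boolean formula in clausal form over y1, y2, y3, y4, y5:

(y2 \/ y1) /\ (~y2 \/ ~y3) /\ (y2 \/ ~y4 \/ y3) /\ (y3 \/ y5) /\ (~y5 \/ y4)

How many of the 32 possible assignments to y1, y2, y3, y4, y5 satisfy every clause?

5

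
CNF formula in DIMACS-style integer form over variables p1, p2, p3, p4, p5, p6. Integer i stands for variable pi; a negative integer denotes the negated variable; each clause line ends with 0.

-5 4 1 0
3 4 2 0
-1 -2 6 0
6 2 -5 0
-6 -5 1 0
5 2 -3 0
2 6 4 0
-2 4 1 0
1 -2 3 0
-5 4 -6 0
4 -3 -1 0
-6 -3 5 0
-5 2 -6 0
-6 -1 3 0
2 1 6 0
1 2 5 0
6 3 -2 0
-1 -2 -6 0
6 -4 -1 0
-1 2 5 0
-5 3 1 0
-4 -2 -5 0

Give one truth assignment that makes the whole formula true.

p1 = F, p2 = T, p3 = T, p4 = T, p5 = F, p6 = F

Try p1 = False.
Set p2 = True and propagate.
  then p4 is forced to True.
  then p3 is forced to True.
  then p5 is forced to False.
  then p6 is forced to False.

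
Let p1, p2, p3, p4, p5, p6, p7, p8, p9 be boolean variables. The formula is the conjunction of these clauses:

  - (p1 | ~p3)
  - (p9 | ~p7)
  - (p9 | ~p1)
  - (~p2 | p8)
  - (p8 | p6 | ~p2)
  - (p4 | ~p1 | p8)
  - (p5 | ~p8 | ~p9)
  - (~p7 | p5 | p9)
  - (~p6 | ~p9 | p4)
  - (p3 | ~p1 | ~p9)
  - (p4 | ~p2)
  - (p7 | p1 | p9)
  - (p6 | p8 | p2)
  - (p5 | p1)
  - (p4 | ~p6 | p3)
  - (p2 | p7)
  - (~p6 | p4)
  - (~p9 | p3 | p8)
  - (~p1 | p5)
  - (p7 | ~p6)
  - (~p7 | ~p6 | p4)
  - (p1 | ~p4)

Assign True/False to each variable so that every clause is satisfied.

Pure literal: p5 appears only positively; assign p5 = True.
Try p1 = True.
  then p9 is forced to True.
  then p3 is forced to True.
Branch on p2: take p2 = False.
  then p7 is forced to True.
Try p4 = False.
  then p8 is forced to True.
  then p6 is forced to False.

p1=T, p2=F, p3=T, p4=F, p5=T, p6=F, p7=T, p8=T, p9=T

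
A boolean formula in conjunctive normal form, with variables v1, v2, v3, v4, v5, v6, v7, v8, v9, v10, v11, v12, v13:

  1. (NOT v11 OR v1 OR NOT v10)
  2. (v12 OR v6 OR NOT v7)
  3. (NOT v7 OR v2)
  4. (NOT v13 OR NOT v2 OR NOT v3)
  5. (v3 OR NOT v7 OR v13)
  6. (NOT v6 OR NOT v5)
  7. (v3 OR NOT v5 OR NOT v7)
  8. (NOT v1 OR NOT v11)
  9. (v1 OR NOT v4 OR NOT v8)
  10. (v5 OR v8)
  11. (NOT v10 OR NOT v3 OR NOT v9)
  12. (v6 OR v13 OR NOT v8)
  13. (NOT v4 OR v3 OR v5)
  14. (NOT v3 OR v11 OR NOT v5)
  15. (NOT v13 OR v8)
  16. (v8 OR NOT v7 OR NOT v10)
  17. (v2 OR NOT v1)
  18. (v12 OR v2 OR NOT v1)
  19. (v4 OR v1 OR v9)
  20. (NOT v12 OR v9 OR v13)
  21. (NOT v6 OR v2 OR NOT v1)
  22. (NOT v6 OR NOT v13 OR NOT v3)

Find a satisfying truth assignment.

v1=False, v2=True, v3=False, v4=True, v5=True, v6=False, v7=False, v8=False, v9=True, v10=False, v11=True, v12=True, v13=False

Pure literal: v7 appears only negated; assign v7 = False.
Pure literal: v10 appears only negated; assign v10 = False.
Set v1 = False and propagate.
Branch on v2: take v2 = True.
Set v3 = False and propagate.
The remaining clauses are satisfied by v4 = True, v5 = True, v6 = False, v8 = False, v9 = True, v11 = True, v12 = True, v13 = False.
Every clause has at least one true literal under this assignment.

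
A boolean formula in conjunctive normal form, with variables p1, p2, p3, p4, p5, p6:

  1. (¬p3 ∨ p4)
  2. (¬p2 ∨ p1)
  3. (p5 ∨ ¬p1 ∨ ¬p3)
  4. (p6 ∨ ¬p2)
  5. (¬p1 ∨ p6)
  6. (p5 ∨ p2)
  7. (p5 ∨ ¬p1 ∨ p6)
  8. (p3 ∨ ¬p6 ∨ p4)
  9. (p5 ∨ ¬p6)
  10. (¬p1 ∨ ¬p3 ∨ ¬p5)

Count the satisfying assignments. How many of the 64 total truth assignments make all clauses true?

Case analysis on p1 and p5:
  p1=T, p5=T: remaining (p2,p3,p4,p6) ∈ {(F,F,T,T); (T,F,T,T)} — 2.
  p1=T, p5=F: a clause becomes empty — 0.
  p1=F, p5=T: 5 of the 16 assignments to (p2,p3,p4,p6) work.
  p1=F, p5=F: a clause becomes empty — 0.
Total: 2 + 0 + 5 + 0 = 7.

7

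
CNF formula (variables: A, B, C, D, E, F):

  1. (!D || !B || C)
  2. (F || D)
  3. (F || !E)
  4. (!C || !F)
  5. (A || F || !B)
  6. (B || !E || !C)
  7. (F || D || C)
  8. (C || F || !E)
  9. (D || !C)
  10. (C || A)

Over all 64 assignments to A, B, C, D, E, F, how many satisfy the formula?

10

Case analysis on C and F:
  C=T, F=T: a clause becomes empty — 0.
  C=T, F=F: remaining (A,B,D,E) ∈ {(F,F,T,F); (T,F,T,F); (T,T,T,F)} — 3.
  C=F, F=T: E free; 3 ways for (A,B,D) × 2^1 = 6.
  C=F, F=F: remaining (A,B,D,E) ∈ {(T,F,T,F)} — 1.
Total: 0 + 3 + 6 + 1 = 10.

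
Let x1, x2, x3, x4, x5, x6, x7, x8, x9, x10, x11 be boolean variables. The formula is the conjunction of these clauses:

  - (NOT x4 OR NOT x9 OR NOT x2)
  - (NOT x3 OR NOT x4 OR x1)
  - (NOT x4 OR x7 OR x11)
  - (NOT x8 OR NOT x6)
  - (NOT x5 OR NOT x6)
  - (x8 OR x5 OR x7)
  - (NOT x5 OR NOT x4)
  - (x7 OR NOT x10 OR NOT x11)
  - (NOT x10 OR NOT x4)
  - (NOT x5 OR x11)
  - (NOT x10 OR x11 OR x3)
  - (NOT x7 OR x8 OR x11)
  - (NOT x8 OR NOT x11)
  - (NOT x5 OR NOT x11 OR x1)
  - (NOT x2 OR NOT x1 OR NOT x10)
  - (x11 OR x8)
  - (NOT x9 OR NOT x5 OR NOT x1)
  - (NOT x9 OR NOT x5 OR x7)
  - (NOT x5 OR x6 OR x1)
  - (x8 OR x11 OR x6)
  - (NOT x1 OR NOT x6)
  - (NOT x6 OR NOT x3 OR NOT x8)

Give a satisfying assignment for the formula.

x1 = False, x2 = True, x3 = True, x4 = False, x5 = False, x6 = False, x7 = False, x8 = True, x9 = False, x10 = True, x11 = False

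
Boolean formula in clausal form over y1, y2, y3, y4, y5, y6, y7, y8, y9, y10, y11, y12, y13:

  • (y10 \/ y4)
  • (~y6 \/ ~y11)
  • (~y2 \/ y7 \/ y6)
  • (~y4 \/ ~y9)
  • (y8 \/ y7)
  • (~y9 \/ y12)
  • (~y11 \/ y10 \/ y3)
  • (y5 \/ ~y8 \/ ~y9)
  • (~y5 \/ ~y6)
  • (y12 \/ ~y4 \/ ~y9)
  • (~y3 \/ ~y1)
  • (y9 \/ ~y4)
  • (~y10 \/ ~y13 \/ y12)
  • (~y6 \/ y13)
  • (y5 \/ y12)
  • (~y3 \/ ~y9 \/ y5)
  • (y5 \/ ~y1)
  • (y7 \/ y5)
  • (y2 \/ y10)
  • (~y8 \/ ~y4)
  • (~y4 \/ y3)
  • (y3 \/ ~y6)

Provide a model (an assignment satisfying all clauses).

Pure literal: y1 appears only negated; assign y1 = False.
y7 occurs only positively in the remaining clauses — set y7 = True.
Set y2 = True and propagate.
Branch on y3: take y3 = False.
  then y4 is forced to False.
  then y10 is forced to True.
  then y6 is forced to False.
The remaining clauses are satisfied by y5 = True, y8 = True, y9 = True, y11 = False, y12 = True, y13 = True.
Every clause has at least one true literal under this assignment.

y1=0, y2=1, y3=0, y4=0, y5=1, y6=0, y7=1, y8=1, y9=1, y10=1, y11=0, y12=1, y13=1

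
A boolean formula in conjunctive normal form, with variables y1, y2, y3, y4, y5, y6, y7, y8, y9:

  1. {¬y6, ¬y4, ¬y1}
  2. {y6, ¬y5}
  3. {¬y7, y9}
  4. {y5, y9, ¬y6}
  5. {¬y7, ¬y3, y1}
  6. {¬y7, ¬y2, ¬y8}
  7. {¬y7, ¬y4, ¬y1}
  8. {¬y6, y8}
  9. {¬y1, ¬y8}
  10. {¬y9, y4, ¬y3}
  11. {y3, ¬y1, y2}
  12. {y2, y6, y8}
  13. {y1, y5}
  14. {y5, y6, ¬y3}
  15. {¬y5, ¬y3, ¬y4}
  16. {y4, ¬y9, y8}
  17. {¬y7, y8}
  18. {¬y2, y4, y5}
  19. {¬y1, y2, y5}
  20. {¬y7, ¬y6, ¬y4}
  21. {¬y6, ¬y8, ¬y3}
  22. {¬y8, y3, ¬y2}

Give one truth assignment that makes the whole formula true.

y1 = False, y2 = False, y3 = False, y4 = False, y5 = True, y6 = True, y7 = False, y8 = True, y9 = True

Pure literal: y7 appears only negated; assign y7 = False.
Set y1 = False and propagate.
  then y5 is forced to True.
  then y6 is forced to True.
  then y8 is forced to True.
  then y3 is forced to False.
  then y2 is forced to False.
y4, y9 are now unconstrained; take y4 = False, y9 = True.
Every clause has at least one true literal under this assignment.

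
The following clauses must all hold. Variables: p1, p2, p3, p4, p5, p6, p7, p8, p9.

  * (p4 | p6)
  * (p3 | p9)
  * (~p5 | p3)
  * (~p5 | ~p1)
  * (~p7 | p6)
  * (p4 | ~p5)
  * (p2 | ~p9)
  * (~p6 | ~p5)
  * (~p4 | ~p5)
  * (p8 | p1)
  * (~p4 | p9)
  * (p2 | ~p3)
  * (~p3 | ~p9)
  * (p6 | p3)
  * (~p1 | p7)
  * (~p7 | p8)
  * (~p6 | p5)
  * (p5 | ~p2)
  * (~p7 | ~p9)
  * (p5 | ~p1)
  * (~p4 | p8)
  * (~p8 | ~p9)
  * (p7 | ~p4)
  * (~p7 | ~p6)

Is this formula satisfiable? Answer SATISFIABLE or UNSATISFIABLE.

p5 = True:
  propagation gives p3=True, p1=False, p4=True; an empty clause results — contradiction.
p5 = False:
  propagation gives p6=False, p4=True, p7=False; an empty clause results — contradiction.
Every branch closes, so no satisfying assignment exists.

UNSATISFIABLE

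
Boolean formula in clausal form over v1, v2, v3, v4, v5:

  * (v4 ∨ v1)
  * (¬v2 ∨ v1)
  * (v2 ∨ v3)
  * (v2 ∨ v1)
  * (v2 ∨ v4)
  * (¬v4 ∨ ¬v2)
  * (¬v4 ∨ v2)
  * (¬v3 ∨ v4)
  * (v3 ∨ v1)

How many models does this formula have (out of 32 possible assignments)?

Satisfying assignments:
  v1=1 v2=1 v3=0 v4=0 v5=0
  v1=1 v2=1 v3=0 v4=0 v5=1
Count: 2.

2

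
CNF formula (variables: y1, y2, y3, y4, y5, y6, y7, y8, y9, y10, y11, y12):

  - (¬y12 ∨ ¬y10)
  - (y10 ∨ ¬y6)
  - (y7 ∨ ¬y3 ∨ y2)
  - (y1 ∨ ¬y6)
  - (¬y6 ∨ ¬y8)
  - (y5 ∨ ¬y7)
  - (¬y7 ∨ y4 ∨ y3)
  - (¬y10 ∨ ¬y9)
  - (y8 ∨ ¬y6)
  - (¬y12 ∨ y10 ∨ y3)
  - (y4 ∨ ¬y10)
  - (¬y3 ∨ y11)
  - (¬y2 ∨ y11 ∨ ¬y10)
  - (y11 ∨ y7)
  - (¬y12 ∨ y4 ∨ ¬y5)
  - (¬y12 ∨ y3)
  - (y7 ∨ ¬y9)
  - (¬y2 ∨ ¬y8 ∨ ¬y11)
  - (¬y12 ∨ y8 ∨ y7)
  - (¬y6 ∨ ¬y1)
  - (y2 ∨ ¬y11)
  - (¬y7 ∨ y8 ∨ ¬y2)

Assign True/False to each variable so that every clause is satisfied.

y1=F, y2=T, y3=F, y4=T, y5=F, y6=F, y7=F, y8=F, y9=F, y10=F, y11=T, y12=F

Pure literal: y4 appears only positively; assign y4 = True.
Pure literal: y6 appears only negated; assign y6 = False.
Set y2 = True and propagate.
Try y3 = False.
  then y12 is forced to False.
Try y5 = False.
  then y7 is forced to False.
  then y11 is forced to True.
  then y9 is forced to False.
  then y8 is forced to False.
y1, y10 are now unconstrained; take y1 = False, y10 = False.
Every clause has at least one true literal under this assignment.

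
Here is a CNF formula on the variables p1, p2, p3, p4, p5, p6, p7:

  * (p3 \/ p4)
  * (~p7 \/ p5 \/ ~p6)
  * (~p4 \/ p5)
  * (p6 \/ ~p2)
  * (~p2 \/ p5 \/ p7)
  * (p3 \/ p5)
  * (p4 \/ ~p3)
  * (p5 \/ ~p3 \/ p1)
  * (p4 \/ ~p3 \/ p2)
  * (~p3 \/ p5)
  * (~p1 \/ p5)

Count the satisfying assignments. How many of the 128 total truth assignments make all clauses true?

24

Split on p5, then p3.
  p5=T, p3=T: p1, p7 free; 3 ways for (p2,p4,p6) × 2^2 = 12.
  p5=T, p3=F: p1, p7 free; 3 ways for (p2,p4,p6) × 2^2 = 12.
  p5=F, p3=T: a clause becomes empty — 0.
  p5=F, p3=F: a clause becomes empty — 0.
Total: 12 + 12 + 0 + 0 = 24.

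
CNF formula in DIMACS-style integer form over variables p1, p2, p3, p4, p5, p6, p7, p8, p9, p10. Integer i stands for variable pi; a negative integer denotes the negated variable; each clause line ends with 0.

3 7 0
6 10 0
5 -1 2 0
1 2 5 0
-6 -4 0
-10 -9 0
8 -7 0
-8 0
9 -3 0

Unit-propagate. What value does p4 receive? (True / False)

False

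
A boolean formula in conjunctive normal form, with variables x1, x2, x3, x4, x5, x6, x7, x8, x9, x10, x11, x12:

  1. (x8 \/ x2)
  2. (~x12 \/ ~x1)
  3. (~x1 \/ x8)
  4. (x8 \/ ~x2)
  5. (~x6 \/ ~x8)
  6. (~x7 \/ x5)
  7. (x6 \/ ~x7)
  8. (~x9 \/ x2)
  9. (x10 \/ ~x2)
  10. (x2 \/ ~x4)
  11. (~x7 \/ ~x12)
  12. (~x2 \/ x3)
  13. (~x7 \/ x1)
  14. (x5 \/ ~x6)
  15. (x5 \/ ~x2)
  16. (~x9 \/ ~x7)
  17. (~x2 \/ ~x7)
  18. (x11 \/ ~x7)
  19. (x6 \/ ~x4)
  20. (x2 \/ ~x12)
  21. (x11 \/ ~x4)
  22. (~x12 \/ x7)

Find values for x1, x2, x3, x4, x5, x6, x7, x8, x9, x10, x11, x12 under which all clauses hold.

x1=T, x2=F, x3=T, x4=F, x5=T, x6=F, x7=F, x8=T, x9=F, x10=F, x11=T, x12=F

Pure literal: x3 appears only positively; assign x3 = True.
Pure literal: x4 appears only negated; assign x4 = False.
Set x1 = True and propagate.
  then x12 is forced to False.
  then x8 is forced to True.
  then x6 is forced to False.
  then x7 is forced to False.
Branch on x2: take x2 = False.
  then x9 is forced to False.
x5, x10, x11 are now unconstrained; take x5 = True, x10 = False, x11 = True.
Every clause has at least one true literal under this assignment.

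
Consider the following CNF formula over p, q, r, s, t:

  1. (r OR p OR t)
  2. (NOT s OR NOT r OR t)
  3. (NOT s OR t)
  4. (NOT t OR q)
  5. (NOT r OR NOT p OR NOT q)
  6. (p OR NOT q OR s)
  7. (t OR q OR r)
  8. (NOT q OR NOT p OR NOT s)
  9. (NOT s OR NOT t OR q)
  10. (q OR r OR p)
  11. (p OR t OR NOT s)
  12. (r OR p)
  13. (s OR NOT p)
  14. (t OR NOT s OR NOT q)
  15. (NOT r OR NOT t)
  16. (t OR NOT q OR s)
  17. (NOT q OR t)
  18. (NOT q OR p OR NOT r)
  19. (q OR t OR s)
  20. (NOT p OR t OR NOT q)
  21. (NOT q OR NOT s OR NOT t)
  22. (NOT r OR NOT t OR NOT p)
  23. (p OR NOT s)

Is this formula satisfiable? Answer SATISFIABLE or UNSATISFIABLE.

t = True:
  propagation gives q=True, r=False, p=True, s=False; an empty clause results — contradiction.
t = False:
  propagation gives s=False, p=False, r=True, q=False; an empty clause results — contradiction.
Every branch closes, so no satisfying assignment exists.

UNSATISFIABLE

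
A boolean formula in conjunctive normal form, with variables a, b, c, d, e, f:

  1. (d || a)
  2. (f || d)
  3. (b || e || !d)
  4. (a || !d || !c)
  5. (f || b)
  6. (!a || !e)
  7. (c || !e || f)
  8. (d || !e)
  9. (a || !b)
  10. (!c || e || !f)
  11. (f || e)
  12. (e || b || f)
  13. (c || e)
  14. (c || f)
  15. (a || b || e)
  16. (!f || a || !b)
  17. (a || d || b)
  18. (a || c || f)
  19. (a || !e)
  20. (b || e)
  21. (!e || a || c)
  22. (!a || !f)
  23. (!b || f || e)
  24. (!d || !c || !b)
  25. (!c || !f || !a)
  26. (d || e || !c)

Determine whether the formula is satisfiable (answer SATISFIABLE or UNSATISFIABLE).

UNSATISFIABLE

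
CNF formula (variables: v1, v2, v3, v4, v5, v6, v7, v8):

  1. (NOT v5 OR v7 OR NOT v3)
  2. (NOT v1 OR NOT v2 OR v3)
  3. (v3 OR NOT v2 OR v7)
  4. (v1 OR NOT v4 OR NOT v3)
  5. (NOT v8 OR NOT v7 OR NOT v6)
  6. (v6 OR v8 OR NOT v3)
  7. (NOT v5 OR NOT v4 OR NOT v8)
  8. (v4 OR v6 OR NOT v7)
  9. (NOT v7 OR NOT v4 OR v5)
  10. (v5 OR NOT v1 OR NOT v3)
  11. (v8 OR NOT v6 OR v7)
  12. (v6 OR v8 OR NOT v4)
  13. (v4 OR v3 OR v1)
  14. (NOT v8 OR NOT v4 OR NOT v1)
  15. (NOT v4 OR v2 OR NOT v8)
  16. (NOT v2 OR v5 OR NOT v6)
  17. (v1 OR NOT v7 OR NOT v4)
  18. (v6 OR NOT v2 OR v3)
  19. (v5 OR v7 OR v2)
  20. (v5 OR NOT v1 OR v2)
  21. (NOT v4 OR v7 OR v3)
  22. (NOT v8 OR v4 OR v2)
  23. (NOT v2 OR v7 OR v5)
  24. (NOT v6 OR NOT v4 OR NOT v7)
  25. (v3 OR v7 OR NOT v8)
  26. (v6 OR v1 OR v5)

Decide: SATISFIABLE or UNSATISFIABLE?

SATISFIABLE

Set v1 = True and propagate.
Set v2 = True and propagate.
  then v3 is forced to True.
  then v5 is forced to True.
  then v7 is forced to True.
Try v4 = False.
  then v6 is forced to True.
  then v8 is forced to False.
So v1 = 1, v2 = 1, v3 = 1, v4 = 0, v5 = 1, v6 = 1, v7 = 1, v8 = 0 is a satisfying assignment.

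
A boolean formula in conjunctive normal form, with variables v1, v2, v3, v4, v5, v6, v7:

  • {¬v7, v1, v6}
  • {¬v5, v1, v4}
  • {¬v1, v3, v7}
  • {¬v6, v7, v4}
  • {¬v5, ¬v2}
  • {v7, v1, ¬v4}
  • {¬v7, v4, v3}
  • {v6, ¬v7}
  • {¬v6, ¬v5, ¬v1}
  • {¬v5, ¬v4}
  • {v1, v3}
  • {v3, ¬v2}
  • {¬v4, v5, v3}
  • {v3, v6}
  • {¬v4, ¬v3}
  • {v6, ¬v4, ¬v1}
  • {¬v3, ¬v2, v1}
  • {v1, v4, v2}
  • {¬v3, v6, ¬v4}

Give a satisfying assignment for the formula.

v1=True, v2=True, v3=True, v4=False, v5=False, v6=False, v7=False

Check each clause:
  1. {v6, v1, ¬v7} — v1 is true.
  2. {¬v5, v1, v4} — v1 is true.
  3. {¬v1, v7, v3} — v3 is true.
  4. {v7, ¬v6, v4} — ¬v6 is true.
  5. {¬v5, ¬v2} — ¬v5 is true.
  6. {v7, v1, ¬v4} — v1 is true.
  7. {v4, ¬v7, v3} — ¬v7 is true.
  8. {v6, ¬v7} — ¬v7 is true.
  9. {¬v5, ¬v6, ¬v1} — ¬v6 is true.
  10. {¬v5, ¬v4} — ¬v5 is true.
  11. {v1, v3} — v1 is true.
  12. {¬v2, v3} — v3 is true.
  13. {v3, ¬v4, v5} — v3 is true.
  14. {v6, v3} — v3 is true.
  15. {¬v4, ¬v3} — ¬v4 is true.
  16. {v6, ¬v4, ¬v1} — ¬v4 is true.
  17. {¬v2, ¬v3, v1} — v1 is true.
  18. {v4, v2, v1} — v1 is true.
  19. {¬v3, v6, ¬v4} — ¬v4 is true.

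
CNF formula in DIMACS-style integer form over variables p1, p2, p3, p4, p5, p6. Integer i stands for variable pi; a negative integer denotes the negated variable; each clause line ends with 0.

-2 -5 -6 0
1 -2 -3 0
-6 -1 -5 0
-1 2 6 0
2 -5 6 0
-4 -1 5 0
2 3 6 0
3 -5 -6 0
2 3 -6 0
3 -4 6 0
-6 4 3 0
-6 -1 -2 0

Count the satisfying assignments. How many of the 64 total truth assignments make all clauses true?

Split on p6, then p2.
  p6=T, p2=T: remaining (p1,p3,p4,p5) ∈ {(F,F,T,F)} — 1.
  p6=T, p2=F: 5 of the 16 assignments to (p1,p3,p4,p5) work.
  p6=F, p2=T: 7 of the 16 assignments to (p1,p3,p4,p5) work.
  p6=F, p2=F: remaining (p1,p3,p4,p5) ∈ {(F,T,F,F); (F,T,T,F)} — 2.
Total: 1 + 5 + 7 + 2 = 15.

15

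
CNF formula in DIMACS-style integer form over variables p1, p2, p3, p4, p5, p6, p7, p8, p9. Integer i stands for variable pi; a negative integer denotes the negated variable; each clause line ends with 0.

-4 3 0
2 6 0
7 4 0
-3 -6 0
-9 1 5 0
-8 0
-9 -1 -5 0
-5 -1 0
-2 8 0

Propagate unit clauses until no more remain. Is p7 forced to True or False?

True

(!p8) stands alone — p8 = False.
In (!p2 || p8), p8 is now false; !p2 must hold, so p2 = False.
In (p2 || p6), p2 is now false; p6 must hold, so p6 = True.
From (!p6 || !p3) and p6 = True: p3 = False.
(!p4 || p3) with p3 = False leaves only !p4, so p4 = False.
(p7 || p4) with p4 = False leaves only p7, so p7 = True.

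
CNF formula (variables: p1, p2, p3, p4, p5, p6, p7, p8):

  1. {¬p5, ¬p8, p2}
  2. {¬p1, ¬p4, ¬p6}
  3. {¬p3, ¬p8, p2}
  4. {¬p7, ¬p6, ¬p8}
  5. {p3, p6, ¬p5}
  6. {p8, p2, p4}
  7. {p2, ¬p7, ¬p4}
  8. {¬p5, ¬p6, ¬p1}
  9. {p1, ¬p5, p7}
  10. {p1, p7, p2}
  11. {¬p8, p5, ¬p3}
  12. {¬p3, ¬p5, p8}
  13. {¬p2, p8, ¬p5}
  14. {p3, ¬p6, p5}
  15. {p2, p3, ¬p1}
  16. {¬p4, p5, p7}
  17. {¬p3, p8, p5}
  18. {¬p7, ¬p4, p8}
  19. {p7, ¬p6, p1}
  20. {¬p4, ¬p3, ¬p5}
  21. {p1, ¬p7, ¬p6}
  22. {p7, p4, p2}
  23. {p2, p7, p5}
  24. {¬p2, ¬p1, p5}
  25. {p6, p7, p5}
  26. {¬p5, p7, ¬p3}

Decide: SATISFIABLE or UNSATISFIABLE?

Set p1 = False and propagate.
Set p2 = False and propagate.
  then p7 is forced to True.
  then p4 is forced to False.
  then p8 is forced to True.
  then p5 is forced to False.
  then p3 is forced to False.
  then p6 is forced to False.
So p1=0, p2=0, p3=0, p4=0, p5=0, p6=0, p7=1, p8=1 is a satisfying assignment.

SATISFIABLE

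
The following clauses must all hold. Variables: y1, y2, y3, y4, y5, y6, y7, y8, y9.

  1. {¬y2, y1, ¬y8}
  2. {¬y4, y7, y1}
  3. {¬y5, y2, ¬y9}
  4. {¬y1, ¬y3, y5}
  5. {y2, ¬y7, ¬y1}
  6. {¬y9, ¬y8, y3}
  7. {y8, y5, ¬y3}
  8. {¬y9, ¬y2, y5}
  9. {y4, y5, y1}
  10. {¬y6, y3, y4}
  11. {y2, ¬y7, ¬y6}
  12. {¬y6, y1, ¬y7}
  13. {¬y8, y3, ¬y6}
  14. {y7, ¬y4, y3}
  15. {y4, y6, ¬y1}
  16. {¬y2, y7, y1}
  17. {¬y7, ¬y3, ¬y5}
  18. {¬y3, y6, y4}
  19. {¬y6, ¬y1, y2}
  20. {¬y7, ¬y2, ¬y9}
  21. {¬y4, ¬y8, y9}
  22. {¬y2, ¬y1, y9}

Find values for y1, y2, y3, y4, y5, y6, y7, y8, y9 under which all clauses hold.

Try y1 = False.
Try y2 = False.
The remaining clauses are satisfied by y3 = False, y4 = True, y5 = False, y6 = False, y7 = True, y8 = False, y9 = True.
Check each clause:
  1. {¬y8, ¬y2, y1} — ¬y8 is true.
  2. {y1, ¬y4, y7} — y7 is true.
  3. {¬y5, ¬y9, y2} — ¬y5 is true.
  4. {¬y1, y5, ¬y3} — ¬y3 is true.
  5. {¬y1, y2, ¬y7} — ¬y1 is true.
  6. {y3, ¬y9, ¬y8} — ¬y8 is true.
  7. {y8, ¬y3, y5} — ¬y3 is true.
  8. {¬y9, y5, ¬y2} — ¬y2 is true.
  9. {y1, y4, y5} — y4 is true.
  10. {y3, ¬y6, y4} — ¬y6 is true.
  11. {y2, ¬y6, ¬y7} — ¬y6 is true.
  12. {¬y6, ¬y7, y1} — ¬y6 is true.
  13. {¬y6, ¬y8, y3} — ¬y8 is true.
  14. {¬y4, y7, y3} — y7 is true.
  15. {¬y1, y4, y6} — y4 is true.
  16. {¬y2, y1, y7} — ¬y2 is true.
  17. {¬y7, ¬y3, ¬y5} — ¬y5 is true.
  18. {y6, ¬y3, y4} — y4 is true.
  19. {y2, ¬y1, ¬y6} — ¬y6 is true.
  20. {¬y7, ¬y2, ¬y9} — ¬y2 is true.
  21. {y9, ¬y8, ¬y4} — ¬y8 is true.
  22. {y9, ¬y1, ¬y2} — y9 is true.

y1=F, y2=F, y3=F, y4=T, y5=F, y6=F, y7=T, y8=F, y9=T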